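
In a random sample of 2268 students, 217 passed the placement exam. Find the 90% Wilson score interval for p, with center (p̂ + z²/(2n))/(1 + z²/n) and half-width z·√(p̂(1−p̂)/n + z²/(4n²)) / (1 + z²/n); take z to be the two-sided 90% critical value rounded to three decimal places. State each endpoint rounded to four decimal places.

(0.0860, 0.1063)

p̂ = 217/2268 = 0.09568; z = 1.645, so z² = 2.706025.
Denominator 1 + z²/n = 1 + 2.706025/2268 = 1.001193.
Adjusted center: (0.09568 + z²/(2n))/1.001193 = 0.09616.
Radicand: p̂(1−p̂)/n + z²/(4n²) = 0.000038150 + 0.000000132 = 0.000038282.
Half-width = z·√(radicand)/denom = 1.645·0.006187/1.001193 = 0.01017.
Interval: 0.09616 ± 0.01017 → (0.0860, 0.1063).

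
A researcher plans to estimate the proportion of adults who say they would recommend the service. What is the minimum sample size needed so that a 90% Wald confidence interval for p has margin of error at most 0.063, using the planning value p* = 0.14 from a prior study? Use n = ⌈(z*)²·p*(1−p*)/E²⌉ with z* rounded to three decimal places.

z* = 1.645 at the 90% level.
p*(1−p*) = 0.1204.
Required n before rounding: 2.706025 × 0.1204 / 0.063² = 82.088.
Rounding up, n = 83.

n = 83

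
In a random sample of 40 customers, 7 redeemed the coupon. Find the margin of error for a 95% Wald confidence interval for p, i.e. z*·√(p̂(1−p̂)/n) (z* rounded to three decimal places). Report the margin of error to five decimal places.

ME = 0.11775

Sample proportion p̂ = 7/40 = 0.17500.
SE = √(p̂(1−p̂)/n) = √(0.144375/40) = 0.060078.
The 95% critical value is z* = 1.960.
ME = 1.960·0.060078 = 0.11775.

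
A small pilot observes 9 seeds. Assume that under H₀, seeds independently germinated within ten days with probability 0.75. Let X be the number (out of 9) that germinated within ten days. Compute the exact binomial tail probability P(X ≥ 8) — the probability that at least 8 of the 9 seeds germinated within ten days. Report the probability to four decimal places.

X is binomial with n = 9 and p = 0.75.
P(X ≥ 8) = C(9,8)·0.75^8·0.25^1 + C(9,9)·0.75^9·0.25^0.
= 0.225254 + 0.075085 = 0.3003.

P = 0.3003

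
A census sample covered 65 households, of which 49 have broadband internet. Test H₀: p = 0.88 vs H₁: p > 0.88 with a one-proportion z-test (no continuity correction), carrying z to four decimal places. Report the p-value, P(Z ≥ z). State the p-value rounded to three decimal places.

p-value = 0.999

With x = 49 successes in n = 65, p̂ = 0.75385.
Null standard error: √(0.88·0.12/65) = √0.001624615 = 0.040307.
Test statistic (full precision, shown to 4 dp): z = (49/65 − 0.88)/SE₀ ≈ -3.1299.
p-value = P(Z ≥ z) with z = -3.1299 → 0.999.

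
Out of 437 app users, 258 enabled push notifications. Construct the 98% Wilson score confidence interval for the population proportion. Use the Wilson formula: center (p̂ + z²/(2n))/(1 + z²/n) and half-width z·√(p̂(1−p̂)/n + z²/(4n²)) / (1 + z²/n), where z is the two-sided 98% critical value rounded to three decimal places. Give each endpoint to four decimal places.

(0.5349, 0.6437)

Here p̂ = 258/437 = 0.59039 and z = 2.326 (z² = 5.410276).
Denominator 1 + z²/n = 1 + 5.410276/437 = 1.012380.
Center = (0.59039 + 0.006190)/1.012380 = 0.58928.
Radicand: p̂(1−p̂)/n + z²/(4n²) = 0.000553386 + 0.000007083 = 0.000560469.
Half-width = z·√(radicand)/denom = 2.326·0.023674/1.012380 = 0.05439.
So the interval runs from 0.5349 to 0.6437.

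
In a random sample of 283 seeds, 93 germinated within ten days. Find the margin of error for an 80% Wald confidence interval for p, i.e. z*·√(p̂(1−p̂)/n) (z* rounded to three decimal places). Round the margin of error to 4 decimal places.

p̂ = 93/283 = 0.32862.
SE = √(p̂(1−p̂)/n) = √(0.220630/283) = 0.027921.
z* = 1.282 at the 80% level.
ME = 1.282·0.027921 = 0.0358.

ME = 0.0358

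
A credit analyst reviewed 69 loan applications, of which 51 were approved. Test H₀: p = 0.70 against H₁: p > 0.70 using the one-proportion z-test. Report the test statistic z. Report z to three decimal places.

p̂ = 51/69 = 0.73913.
SE₀ = √(0.70·0.30/69) = 0.055168.
z = (0.73913 − 0.70)/0.055168 = 0.03913/0.055168 = 0.709.

z = 0.709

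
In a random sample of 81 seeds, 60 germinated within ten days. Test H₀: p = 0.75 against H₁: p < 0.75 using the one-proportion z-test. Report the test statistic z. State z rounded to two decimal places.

The sample proportion is 60/81 = 0.74074.
Under H₀, SE = √(p₀(1−p₀)/n) = √(0.75·0.25/81) = √0.002314815 = 0.048113.
z = (0.74074 − 0.75)/0.048113 = -0.00926/0.048113 = -0.19.

z = -0.19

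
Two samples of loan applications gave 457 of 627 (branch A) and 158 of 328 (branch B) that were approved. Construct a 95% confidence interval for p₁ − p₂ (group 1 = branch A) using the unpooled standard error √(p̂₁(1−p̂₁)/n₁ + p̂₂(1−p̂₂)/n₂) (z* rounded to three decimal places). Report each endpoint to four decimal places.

p̂₁ = 0.72887, p̂₂ = 0.48171, so the observed difference is 0.24716.
SE = √(0.000315183 + 0.000761175) = √0.001076358 = 0.032808.
z* = 1.960 at the 95% level. Margin = 1.960·0.032808 = 0.06430.
CI: 0.24716 ± 0.06430 = (0.1829, 0.3115).

(0.1829, 0.3115)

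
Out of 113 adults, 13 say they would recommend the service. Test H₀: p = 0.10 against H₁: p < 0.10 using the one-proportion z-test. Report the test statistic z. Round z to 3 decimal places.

z = 0.533

With x = 13 successes in n = 113, p̂ = 0.11504.
SE₀ = √(0.10·0.90/113) = 0.028222.
z = (0.11504 − 0.10)/0.028222 = 0.01504/0.028222 = 0.533.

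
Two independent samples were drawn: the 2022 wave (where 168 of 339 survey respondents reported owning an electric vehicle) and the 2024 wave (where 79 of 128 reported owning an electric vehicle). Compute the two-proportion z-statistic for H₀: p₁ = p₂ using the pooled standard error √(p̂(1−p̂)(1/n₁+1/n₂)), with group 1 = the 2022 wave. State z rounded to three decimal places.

z = -2.348

p̂₁ = 168/339 = 0.49558, p̂₂ = 79/128 = 0.61719.
Pooling: p̂ = 247/467 = 0.52891.
SE = √[p̂(1−p̂)(1/n₁+1/n₂)] = √[0.52891·0.47109·(1/339+1/128)] ≈ 0.051784.
z = -0.12161/0.051784 = -2.348.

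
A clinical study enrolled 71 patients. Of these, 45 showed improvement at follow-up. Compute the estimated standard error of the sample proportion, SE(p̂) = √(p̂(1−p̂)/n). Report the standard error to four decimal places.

SE = 0.0572

Sample proportion p̂ = 45/71 = 0.63380.
p̂(1−p̂) = 0.63380·0.36620 = 0.232098.
SE = √(0.232098/71) = √0.003268986 = 0.0572.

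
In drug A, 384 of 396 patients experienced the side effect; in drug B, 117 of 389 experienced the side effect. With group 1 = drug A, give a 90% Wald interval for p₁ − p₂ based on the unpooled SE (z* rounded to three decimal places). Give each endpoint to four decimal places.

p̂₁ = 0.96970, p̂₂ = 0.30077, so the observed difference is 0.66893.
SE = √(0.000074204 + 0.000540637) = √0.000614841 = 0.024796.
The 90% critical value is z* = 1.645. Margin = 1.645·0.024796 = 0.04079.
Interval: 0.66893 ± 0.04079 → (0.6281, 0.7097).

(0.6281, 0.7097)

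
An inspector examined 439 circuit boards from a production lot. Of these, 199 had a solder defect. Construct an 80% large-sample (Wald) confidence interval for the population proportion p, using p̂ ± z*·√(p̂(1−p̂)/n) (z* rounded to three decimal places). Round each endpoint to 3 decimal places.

(0.423, 0.484)

Sample proportion p̂ = 199/439 = 0.45330.
SE(p̂) = √(0.45330·0.54670/439) = 0.023759.
For 80% confidence, z* = 1.282.
Margin = 1.282·0.023759 = 0.03046.
Interval: 0.45330 ± 0.03046 → (0.423, 0.484).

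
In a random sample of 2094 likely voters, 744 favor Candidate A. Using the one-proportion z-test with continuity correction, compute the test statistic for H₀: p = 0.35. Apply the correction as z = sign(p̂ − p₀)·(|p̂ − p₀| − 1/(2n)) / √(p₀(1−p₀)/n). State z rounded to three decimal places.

p̂ = 744/2094 = 0.35530. p̂ − p₀ = 0.005301.
Continuity correction 1/(2n) = 1/4188 = 0.000239.
Corrected numerator: |0.005301| − 0.000239 = 0.005062.
Null standard error: √(0.35·0.65/2094) = √0.000108644 = 0.010423.
z = +0.005062/0.010423 = 0.486.

z = 0.486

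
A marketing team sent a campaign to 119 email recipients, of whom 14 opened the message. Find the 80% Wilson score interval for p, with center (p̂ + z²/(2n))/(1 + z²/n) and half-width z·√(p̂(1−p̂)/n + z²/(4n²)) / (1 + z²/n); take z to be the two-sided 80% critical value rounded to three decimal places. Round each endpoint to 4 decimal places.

(0.0849, 0.1608)

p̂ = 14/119 = 0.11765; z = 1.282, so z² = 1.643524.
1 + z²/n = 1.013811.
Adjusted center: (0.11765 + z²/(2n))/1.013811 = 0.12286.
Radicand: p̂(1−p̂)/n + z²/(4n²) = 0.000872321 + 0.000029015 = 0.000901336.
Half-width = z·√(radicand)/denom = 1.282·0.030022/1.013811 = 0.03796.
CI: 0.12286 ± 0.03796 = (0.0849, 0.1608).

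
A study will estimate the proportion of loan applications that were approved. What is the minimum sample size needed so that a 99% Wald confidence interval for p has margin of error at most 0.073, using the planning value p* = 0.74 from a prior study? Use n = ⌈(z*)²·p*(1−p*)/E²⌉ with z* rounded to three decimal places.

n = 240

The 99% critical value is z* = 2.576.
p*(1−p*) = 0.1924.
(z*)²·p*(1−p*)/E² = 6.635776·0.1924/0.005329 = 239.580.
Rounding up, n = 240.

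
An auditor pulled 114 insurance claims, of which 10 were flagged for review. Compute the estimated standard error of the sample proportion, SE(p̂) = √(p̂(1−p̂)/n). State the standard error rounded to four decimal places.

SE = 0.0265

The sample proportion is 10/114 = 0.08772.
p̂(1−p̂) = 0.080025.
Dividing by n and taking the root: √0.000701974 = 0.0265.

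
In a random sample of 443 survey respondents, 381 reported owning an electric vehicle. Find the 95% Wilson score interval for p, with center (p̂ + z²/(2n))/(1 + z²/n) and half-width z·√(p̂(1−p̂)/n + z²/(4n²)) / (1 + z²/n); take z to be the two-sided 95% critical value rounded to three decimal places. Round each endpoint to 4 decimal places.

Here p̂ = 381/443 = 0.86005 and z = 1.960 (z² = 3.841600).
1 + z²/n = 1.008672.
Adjusted center: (0.86005 + z²/(2n))/1.008672 = 0.85695.
Radicand: p̂(1−p̂)/n + z²/(4n²) = 0.000271710 + 0.000004894 = 0.000276604.
Half-width = 1.960·√0.000276604/1.008672 = 0.03232.
Interval: 0.85695 ± 0.03232 → (0.8246, 0.8893).

(0.8246, 0.8893)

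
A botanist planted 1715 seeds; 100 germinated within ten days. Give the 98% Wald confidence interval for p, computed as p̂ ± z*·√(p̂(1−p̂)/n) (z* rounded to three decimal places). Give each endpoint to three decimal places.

Sample proportion p̂ = 100/1715 = 0.05831.
SE = √(p̂(1−p̂)/n) = √(0.054909/1715) = 0.005658.
The 98% critical value is z* = 2.326.
Margin = 2.326·0.005658 = 0.01316.
So the interval runs from 0.045 to 0.071.

(0.045, 0.071)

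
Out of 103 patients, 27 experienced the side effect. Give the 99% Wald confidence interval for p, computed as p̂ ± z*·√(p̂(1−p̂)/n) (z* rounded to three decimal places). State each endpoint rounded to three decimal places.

p̂ = 27/103 = 0.26214.
SE = √(p̂(1−p̂)/n) = √(0.193421/103) = 0.043334.
z* = 2.576 at the 99% level.
Margin of error: 2.576 × 0.043334 = 0.11163.
So the interval runs from 0.151 to 0.374.

(0.151, 0.374)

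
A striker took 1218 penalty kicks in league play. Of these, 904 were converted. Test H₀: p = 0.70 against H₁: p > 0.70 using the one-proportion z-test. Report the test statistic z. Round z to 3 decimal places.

z = 3.214

The sample proportion is 904/1218 = 0.74220.
SE₀ = √(0.70·0.30/1218) = 0.013131.
z = (p̂ − p₀)/SE = (0.74220 − 0.70)/0.013131 = 3.214.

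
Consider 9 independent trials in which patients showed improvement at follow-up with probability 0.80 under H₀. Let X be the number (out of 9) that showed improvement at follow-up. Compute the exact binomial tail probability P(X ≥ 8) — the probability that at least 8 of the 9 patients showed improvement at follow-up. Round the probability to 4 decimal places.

X ~ Binomial(n=9, p=0.80).
P(X ≥ 8) = C(9,8)·0.80^8·0.20^1 + C(9,9)·0.80^9·0.20^0.
= 0.301990 + 0.134218 = 0.4362.

P = 0.4362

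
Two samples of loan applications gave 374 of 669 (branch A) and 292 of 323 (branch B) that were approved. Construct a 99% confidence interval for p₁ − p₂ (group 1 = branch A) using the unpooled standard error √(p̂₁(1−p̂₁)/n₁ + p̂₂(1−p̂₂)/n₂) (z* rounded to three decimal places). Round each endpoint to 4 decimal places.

(-0.4100, -0.2800)

p̂₁ = 0.55904, p̂₂ = 0.90402, so the observed difference is -0.34498.
Unpooled SE = √(p̂₁(1−p̂₁)/n₁ + p̂₂(1−p̂₂)/n₂) = √(0.000368481 + 0.000268619) = 0.025241.
The 99% critical value is z* = 2.576. Margin = 2.576·0.025241 = 0.06502.
CI: -0.34498 ± 0.06502 = (-0.4100, -0.2800).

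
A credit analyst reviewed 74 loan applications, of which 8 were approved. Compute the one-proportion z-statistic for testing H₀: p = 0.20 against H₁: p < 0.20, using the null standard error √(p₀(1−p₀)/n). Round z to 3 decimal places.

The sample proportion is 8/74 = 0.10811.
Under H₀, SE = √(p₀(1−p₀)/n) = √(0.20·0.80/74) = √0.002162162 = 0.046499.
z = (0.10811 − 0.20)/0.046499 = -0.09189/0.046499 = -1.976.

z = -1.976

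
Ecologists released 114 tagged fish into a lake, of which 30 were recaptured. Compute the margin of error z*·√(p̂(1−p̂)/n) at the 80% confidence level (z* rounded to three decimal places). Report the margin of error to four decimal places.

ME = 0.0529

p̂ = 30/114 = 0.26316.
SE = √(p̂(1−p̂)/n) = √(0.193906/114) = 0.041242.
For 80% confidence, z* = 1.282.
So ME = 0.0529.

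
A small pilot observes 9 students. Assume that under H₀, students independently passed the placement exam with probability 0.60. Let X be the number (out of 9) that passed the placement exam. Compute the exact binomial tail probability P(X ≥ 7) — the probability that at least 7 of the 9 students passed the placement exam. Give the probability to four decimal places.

P = 0.2318

X is binomial with n = 9 and p = 0.60.
P(X ≥ 7) = C(9,7)·0.60^7·0.40^2 + C(9,8)·0.60^8·0.40^1 + C(9,9)·0.60^9·0.40^0.
= 0.161243 + 0.060466 + 0.010078 = 0.2318.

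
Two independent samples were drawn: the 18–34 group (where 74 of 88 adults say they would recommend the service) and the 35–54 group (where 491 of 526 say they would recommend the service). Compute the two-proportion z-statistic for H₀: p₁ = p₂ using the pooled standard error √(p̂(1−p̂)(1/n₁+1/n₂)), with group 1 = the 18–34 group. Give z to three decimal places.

p̂₁ = 74/88 = 0.84091, p̂₂ = 491/526 = 0.93346.
Pooling: p̂ = 565/614 = 0.92020.
SE = √[p̂(1−p̂)(1/n₁+1/n₂)] = √[0.92020·0.07980·(1/88+1/526)] ≈ 0.031211.
z = (p̂₁ − p̂₂)/SE = (0.84091 − 0.93346)/0.031211 = -0.09255/0.031211 = -2.965.

z = -2.965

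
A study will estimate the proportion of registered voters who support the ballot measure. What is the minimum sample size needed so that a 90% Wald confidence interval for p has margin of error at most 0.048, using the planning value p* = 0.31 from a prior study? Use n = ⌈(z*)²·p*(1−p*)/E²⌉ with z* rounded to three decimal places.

n = 252

The 90% critical value is z* = 1.645.
p*(1−p*) = 0.2139.
(z*)²·p*(1−p*)/E² = 2.706025·0.2139/0.002304 = 251.223.
Rounding up, n = 252.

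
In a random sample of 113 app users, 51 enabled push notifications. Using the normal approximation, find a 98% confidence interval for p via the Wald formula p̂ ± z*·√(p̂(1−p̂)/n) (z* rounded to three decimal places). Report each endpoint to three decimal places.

(0.342, 0.560)

p̂ = 51/113 = 0.45133.
SE = √(p̂(1−p̂)/n) = √(0.247631/113) = 0.046813.
The 98% critical value is z* = 2.326.
Margin of error: 2.326 × 0.046813 = 0.10889.
CI: 0.45133 ± 0.10889 = (0.342, 0.560).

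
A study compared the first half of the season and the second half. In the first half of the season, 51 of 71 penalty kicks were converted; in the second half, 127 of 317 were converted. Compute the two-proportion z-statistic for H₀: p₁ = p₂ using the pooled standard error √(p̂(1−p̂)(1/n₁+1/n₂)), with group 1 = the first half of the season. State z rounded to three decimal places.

Sample proportions: p̂₁ = 51/71 = 0.71831 and p̂₂ = 127/317 = 0.40063.
Pooling: p̂ = 178/388 = 0.45876.
Pooled SE = √[0.2482995·0.01723908] ≈ 0.065425.
z = (p̂₁ − p̂₂)/SE = (0.71831 − 0.40063)/0.065425 = 0.31768/0.065425 = 4.856.

z = 4.856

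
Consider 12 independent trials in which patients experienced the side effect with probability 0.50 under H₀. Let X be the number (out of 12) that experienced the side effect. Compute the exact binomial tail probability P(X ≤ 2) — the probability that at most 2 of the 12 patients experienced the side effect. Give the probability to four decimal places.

P = 0.0193

X is binomial with n = 12 and p = 0.50.
P(X ≤ 2) = C(12,0)·0.50^0·0.50^12 + C(12,1)·0.50^1·0.50^11 + C(12,2)·0.50^2·0.50^10.
= 0.000244 + 0.002930 + 0.016113 = 0.0193.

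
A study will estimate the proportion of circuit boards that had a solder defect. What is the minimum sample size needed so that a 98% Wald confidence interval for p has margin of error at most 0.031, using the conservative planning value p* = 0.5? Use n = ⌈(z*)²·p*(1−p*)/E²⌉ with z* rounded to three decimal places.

z* = 2.326 at the 98% level.
p*(1−p*) = 0.2500.
(z*)²·p*(1−p*)/E² = 5.410276·0.2500/0.000961 = 1407.460.
⌈1407.460⌉ = 1408.

n = 1408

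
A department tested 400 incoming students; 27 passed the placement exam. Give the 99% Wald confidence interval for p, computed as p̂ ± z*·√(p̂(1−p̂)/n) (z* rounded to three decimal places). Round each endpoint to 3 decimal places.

With x = 27 successes in n = 400, p̂ = 0.06750.
SE(p̂) = √(0.06750·0.93250/400) = 0.012544.
For 99% confidence, z* = 2.576.
Margin = 2.576·0.012544 = 0.03231.
So the interval runs from 0.035 to 0.100.

(0.035, 0.100)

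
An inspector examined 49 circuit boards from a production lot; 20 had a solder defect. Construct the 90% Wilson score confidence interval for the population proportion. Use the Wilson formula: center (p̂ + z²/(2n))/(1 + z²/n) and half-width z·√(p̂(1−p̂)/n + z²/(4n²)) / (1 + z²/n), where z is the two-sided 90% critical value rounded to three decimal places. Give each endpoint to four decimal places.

Here p̂ = 20/49 = 0.40816 and z = 1.645 (z² = 2.706025).
1 + z²/n = 1.055225.
Adjusted center: (0.40816 + z²/(2n))/1.055225 = 0.41297.
Radicand: p̂(1−p̂)/n + z²/(4n²) = 0.004929919 + 0.000281760 = 0.005211679.
Half-width = 1.645·√0.005211679/1.055225 = 0.11254.
Interval: 0.41297 ± 0.11254 → (0.3004, 0.5255).

(0.3004, 0.5255)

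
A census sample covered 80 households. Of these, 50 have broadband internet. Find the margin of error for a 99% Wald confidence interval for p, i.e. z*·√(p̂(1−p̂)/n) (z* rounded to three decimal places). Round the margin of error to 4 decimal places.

The sample proportion is 50/80 = 0.62500.
Standard error of p̂: √(0.234375/80) = √0.002929688 = 0.054127.
The 99% critical value is z* = 2.576.
So ME = 0.1394.

ME = 0.1394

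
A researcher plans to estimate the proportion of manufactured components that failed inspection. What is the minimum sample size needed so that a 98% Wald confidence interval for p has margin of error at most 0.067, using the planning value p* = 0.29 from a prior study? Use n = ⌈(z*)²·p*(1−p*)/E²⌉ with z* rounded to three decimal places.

The 98% critical value is z* = 2.326.
p*(1−p*) = 0.29·0.71 = 0.2059.
Required n before rounding: 5.410276 × 0.2059 / 0.067² = 248.157.
⌈248.157⌉ = 249.

n = 249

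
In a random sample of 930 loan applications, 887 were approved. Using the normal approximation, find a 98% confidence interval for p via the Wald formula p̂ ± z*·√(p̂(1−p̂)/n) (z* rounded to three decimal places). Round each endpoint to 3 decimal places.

(0.938, 0.970)

The sample proportion is 887/930 = 0.95376.
SE(p̂) = √(0.95376·0.04624/930) = 0.006886.
z* = 2.326 at the 98% level.
Margin = 2.326·0.006886 = 0.01602.
CI: 0.95376 ± 0.01602 = (0.938, 0.970).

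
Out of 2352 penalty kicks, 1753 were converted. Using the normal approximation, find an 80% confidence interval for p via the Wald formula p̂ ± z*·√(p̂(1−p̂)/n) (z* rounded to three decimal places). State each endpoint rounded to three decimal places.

(0.734, 0.757)

p̂ = 1753/2352 = 0.74532.
SE = √(p̂(1−p̂)/n) = √(0.189817/2352) = 0.008984.
For 80% confidence, z* = 1.282.
Margin = 1.282·0.008984 = 0.01152.
CI: 0.74532 ± 0.01152 = (0.734, 0.757).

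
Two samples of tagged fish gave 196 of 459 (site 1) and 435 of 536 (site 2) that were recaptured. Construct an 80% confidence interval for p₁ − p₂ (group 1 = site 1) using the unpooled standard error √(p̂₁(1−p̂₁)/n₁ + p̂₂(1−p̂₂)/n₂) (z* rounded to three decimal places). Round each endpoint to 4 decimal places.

p̂₁ = 196/459 = 0.42702, p̂₂ = 435/536 = 0.81157; p̂₁ − p̂₂ = -0.38455.
Unpooled SE = √(p̂₁(1−p̂₁)/n₁ + p̂₂(1−p̂₂)/n₂) = √(0.000533057 + 0.000285310) = 0.028607.
The 80% critical value is z* = 1.282. Margin = 1.282·0.028607 = 0.03667.
CI: -0.38455 ± 0.03667 = (-0.4212, -0.3479).

(-0.4212, -0.3479)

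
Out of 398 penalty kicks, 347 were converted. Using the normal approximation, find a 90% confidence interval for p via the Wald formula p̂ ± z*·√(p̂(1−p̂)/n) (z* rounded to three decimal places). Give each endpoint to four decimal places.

p̂ = 347/398 = 0.87186.
Standard error of p̂: √(0.111721/398) = √0.000280705 = 0.016754.
For 90% confidence, z* = 1.645.
Margin of error: 1.645 × 0.016754 = 0.02756.
So the interval runs from 0.8443 to 0.8994.

(0.8443, 0.8994)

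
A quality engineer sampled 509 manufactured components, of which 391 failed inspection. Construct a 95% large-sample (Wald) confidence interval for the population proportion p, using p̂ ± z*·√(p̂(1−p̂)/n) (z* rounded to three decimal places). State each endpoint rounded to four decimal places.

(0.7315, 0.8048)

With x = 391 successes in n = 509, p̂ = 0.76817.
Standard error of p̂: √(0.178083/509) = √0.000349869 = 0.018705.
The 95% critical value is z* = 1.960.
Margin = 1.960·0.018705 = 0.03666.
CI: 0.76817 ± 0.03666 = (0.7315, 0.8048).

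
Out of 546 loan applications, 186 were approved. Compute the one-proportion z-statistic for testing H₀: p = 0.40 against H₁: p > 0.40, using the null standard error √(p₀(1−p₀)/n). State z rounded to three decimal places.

z = -2.830

p̂ = 186/546 = 0.34066.
SE₀ = √(0.40·0.60/546) = 0.020966.
z = (0.34066 − 0.40)/0.020966 = -0.05934/0.020966 = -2.830.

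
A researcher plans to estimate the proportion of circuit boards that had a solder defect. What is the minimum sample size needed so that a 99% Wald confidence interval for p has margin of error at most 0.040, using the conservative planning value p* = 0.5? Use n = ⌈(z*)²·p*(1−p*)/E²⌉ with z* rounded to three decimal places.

n = 1037

For 99% confidence, z* = 2.576.
p*(1−p*) = 0.2500.
Required n before rounding: 6.635776 × 0.2500 / 0.040² = 1036.840.
⌈1036.840⌉ = 1037.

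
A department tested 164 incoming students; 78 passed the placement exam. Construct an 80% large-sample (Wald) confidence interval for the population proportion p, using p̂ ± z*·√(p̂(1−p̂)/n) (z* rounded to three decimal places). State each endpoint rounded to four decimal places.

With x = 78 successes in n = 164, p̂ = 0.47561.
SE(p̂) = √(0.47561·0.52439/164) = 0.038997.
z* = 1.282 at the 80% level.
Margin = 1.282·0.038997 = 0.04999.
So the interval runs from 0.4256 to 0.5256.

(0.4256, 0.5256)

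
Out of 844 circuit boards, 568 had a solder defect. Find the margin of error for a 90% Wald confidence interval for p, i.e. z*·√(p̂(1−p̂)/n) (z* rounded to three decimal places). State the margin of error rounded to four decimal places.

ME = 0.0266

With x = 568 successes in n = 844, p̂ = 0.67299.
SE = √(p̂(1−p̂)/n) = √(0.220076/844) = 0.016148.
z* = 1.645 at the 90% level.
ME = 1.645·0.016148 = 0.0266.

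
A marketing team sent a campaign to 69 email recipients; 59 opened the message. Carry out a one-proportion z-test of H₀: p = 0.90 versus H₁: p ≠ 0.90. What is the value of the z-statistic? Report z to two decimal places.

The sample proportion is 59/69 = 0.85507.
SE₀ = √(0.90·0.10/69) = 0.036116.
z = (0.85507 − 0.90)/0.036116 = -0.04493/0.036116 = -1.24.

z = -1.24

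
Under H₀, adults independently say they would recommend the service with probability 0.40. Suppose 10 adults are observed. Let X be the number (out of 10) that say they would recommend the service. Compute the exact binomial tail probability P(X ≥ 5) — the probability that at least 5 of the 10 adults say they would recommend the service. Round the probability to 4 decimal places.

P = 0.3669

X ~ Binomial(n=10, p=0.40).
P(X ≥ 5) = Σ_{j=5}^{10} C(10,j)·0.40^j·0.60^{10−j}.
= 0.200658 + 0.111477 + 0.042467 + 0.010617 + 0.001573 + 0.000105 = 0.3669.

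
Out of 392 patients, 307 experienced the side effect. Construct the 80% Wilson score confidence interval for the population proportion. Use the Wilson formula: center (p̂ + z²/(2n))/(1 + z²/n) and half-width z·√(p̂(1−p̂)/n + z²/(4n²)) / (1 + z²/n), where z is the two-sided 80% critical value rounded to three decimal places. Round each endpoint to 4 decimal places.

p̂ = 307/392 = 0.78316; z = 1.282, so z² = 1.643524.
1 + z²/n = 1.004193.
Adjusted center: (0.78316 + z²/(2n))/1.004193 = 0.78198.
Radicand: p̂(1−p̂)/n + z²/(4n²) = 0.000433211 + 0.000002674 = 0.000435885.
Half-width = z·√(radicand)/denom = 1.282·0.020878/1.004193 = 0.02665.
Interval: 0.78198 ± 0.02665 → (0.7553, 0.8086).

(0.7553, 0.8086)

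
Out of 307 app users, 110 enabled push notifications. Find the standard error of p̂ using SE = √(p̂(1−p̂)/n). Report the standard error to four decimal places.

SE = 0.0274

Sample proportion p̂ = 110/307 = 0.35831.
p̂(1−p̂) = 0.35831·0.64169 = 0.229924.
SE = √(0.229924/307) = 0.0274.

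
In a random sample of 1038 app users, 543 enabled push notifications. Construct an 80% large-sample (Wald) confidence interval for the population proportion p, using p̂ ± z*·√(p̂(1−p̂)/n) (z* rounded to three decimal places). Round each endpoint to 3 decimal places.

(0.503, 0.543)

p̂ = 543/1038 = 0.52312.
SE = √(p̂(1−p̂)/n) = √(0.249465/1038) = 0.015503.
z* = 1.282 at the 80% level.
Margin = 1.282·0.015503 = 0.01987.
Interval: 0.52312 ± 0.01987 → (0.503, 0.543).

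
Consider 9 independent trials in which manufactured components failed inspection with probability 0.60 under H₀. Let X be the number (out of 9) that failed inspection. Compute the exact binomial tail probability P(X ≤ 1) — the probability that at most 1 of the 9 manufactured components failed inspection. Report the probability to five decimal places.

X ~ Binomial(n=9, p=0.60).
P(X ≤ 1) = C(9,0)·0.60^0·0.40^9 + C(9,1)·0.60^1·0.40^8.
= 0.000262 + 0.003539 = 0.00380.

P = 0.00380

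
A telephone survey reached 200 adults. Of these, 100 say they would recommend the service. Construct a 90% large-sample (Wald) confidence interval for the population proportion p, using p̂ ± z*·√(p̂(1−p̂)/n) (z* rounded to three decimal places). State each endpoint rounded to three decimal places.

The sample proportion is 100/200 = 0.50000.
SE(p̂) = √(0.50000·0.50000/200) = 0.035355.
z* = 1.645 at the 90% level.
Margin = 1.645·0.035355 = 0.05816.
So the interval runs from 0.442 to 0.558.

(0.442, 0.558)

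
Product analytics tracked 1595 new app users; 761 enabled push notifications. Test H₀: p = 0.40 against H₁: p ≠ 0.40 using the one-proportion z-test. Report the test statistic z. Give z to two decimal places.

Sample proportion p̂ = 761/1595 = 0.47712.
Under H₀, SE = √(p₀(1−p₀)/n) = √(0.40·0.60/1595) = √0.000150470 = 0.012267.
z = (0.47712 − 0.40)/0.012267 = 0.07712/0.012267 = 6.29.

z = 6.29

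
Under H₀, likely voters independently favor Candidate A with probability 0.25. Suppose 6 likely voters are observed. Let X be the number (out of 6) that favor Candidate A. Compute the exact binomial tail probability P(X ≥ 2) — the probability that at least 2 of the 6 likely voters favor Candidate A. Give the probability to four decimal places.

X ~ Binomial(n=6, p=0.25).
P(X ≥ 2) = Σ_{j=2}^{6} C(6,j)·0.25^j·0.75^{6−j}.
= 0.296631 + 0.131836 + 0.032959 + 0.004395 + 0.000244 = 0.4661.

P = 0.4661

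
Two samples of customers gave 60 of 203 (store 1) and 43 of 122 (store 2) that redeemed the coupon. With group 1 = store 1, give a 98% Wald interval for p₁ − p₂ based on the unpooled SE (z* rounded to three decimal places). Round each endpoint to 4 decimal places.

(-0.1821, 0.0683)

p̂₁ = 60/203 = 0.29557, p̂₂ = 43/122 = 0.35246; p̂₁ − p̂₂ = -0.05689.
Unpooled SE = √(p̂₁(1−p̂₁)/n₁ + p̂₂(1−p̂₂)/n₂) = √(0.001025650 + 0.001870751) = 0.053818.
z* = 2.326 at the 98% level. Margin = 2.326·0.053818 = 0.12518.
CI: -0.05689 ± 0.12518 = (-0.1821, 0.0683).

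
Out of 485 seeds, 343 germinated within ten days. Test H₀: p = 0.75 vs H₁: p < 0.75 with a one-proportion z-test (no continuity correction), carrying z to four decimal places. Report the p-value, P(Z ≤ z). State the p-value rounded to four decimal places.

The sample proportion is 343/485 = 0.70722.
SE₀ = √(0.75·0.25/485) = 0.019662.
Test statistic (full precision, shown to 4 dp): z = (343/485 − 0.75)/SE₀ ≈ -2.1759.
p-value = P(Z ≤ z) with z = -2.1759 → 0.0148.

p-value = 0.0148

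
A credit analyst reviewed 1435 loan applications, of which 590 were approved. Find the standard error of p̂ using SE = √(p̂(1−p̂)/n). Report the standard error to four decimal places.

SE = 0.0130

The sample proportion is 590/1435 = 0.41115.
p̂(1−p̂) = 0.41115·0.58885 = 0.242106.
Dividing by n and taking the root: √0.000168715 = 0.0130.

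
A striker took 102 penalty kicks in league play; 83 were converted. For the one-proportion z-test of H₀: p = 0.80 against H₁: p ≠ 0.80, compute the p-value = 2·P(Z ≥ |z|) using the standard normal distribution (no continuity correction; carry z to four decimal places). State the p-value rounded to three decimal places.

p̂ = 83/102 = 0.81373.
SE₀ = √(0.80·0.20/102) = 0.039606.
Test statistic (full precision, shown to 4 dp): z = (83/102 − 0.80)/SE₀ ≈ 0.3466.
From the standard normal, 2·P(Z ≥ |z|) = 0.729.

p-value = 0.729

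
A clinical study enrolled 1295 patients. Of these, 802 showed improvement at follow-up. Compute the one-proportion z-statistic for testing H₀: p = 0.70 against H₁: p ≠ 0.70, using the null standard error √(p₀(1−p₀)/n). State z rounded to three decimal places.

z = -6.337

With x = 802 successes in n = 1295, p̂ = 0.61931.
Null standard error: √(0.70·0.30/1295) = √0.000162162 = 0.012734.
z = (0.61931 − 0.70)/0.012734 = -0.08069/0.012734 = -6.337.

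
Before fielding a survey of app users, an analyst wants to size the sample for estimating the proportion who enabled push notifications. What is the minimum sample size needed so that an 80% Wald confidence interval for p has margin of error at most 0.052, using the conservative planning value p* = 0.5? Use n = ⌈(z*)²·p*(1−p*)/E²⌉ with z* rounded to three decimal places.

z* = 1.282 at the 80% level.
p*(1−p*) = 0.50·0.50 = 0.2500.
Required n before rounding: 1.643524 × 0.2500 / 0.052² = 151.953.
⌈151.953⌉ = 152.

n = 152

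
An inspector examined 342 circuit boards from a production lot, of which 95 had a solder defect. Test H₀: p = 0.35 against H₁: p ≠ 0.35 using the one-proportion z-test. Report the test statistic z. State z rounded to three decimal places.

Sample proportion p̂ = 95/342 = 0.27778.
SE₀ = √(0.35·0.65/342) = 0.025792.
Test statistic: z = -0.07222/0.025792 = -2.800.

z = -2.800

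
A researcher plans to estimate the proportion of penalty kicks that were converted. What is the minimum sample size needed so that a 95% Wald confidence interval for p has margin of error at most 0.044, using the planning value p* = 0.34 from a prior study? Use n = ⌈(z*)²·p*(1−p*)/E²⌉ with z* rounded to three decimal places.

z* = 1.960 at the 95% level.
p*(1−p*) = 0.34·0.66 = 0.2244.
Required n before rounding: 3.841600 × 0.2244 / 0.044² = 445.276.
Rounding up, n = 446.

n = 446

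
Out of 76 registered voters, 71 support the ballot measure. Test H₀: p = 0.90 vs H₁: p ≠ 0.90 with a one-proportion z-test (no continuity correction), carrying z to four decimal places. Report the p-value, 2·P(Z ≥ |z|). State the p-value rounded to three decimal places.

p-value = 0.320

The sample proportion is 71/76 = 0.93421.
SE₀ = √(0.90·0.10/76) = 0.034412.
Test statistic (full precision, shown to 4 dp): z = (71/76 − 0.90)/SE₀ ≈ 0.9941.
From the standard normal, 2·P(Z ≥ |z|) = 0.320.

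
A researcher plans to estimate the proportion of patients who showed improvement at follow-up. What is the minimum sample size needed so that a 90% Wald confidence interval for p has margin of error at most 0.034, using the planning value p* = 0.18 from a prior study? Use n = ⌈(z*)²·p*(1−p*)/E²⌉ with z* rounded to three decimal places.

n = 346

The 90% critical value is z* = 1.645.
p*(1−p*) = 0.1476.
(z*)²·p*(1−p*)/E² = 2.706025·0.1476/0.001156 = 345.510.
⌈345.510⌉ = 346.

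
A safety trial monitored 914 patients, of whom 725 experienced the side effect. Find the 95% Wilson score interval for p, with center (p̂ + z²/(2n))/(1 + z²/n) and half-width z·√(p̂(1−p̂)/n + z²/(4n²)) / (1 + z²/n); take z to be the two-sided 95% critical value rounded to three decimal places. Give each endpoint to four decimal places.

Here p̂ = 725/914 = 0.79322 and z = 1.960 (z² = 3.841600).
1 + z²/n = 1.004203.
Center = (0.79322 + 0.002102)/1.004203 = 0.79199.
Radicand: p̂(1−p̂)/n + z²/(4n²) = 0.000179457 + 0.000001150 = 0.000180607.
Half-width = 1.960·√0.000180607/1.004203 = 0.02623.
Interval: 0.79199 ± 0.02623 → (0.7658, 0.8182).

(0.7658, 0.8182)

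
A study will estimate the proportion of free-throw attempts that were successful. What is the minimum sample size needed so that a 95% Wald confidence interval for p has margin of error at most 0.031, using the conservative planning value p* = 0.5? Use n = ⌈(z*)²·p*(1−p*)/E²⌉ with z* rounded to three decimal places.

The 95% critical value is z* = 1.960.
p*(1−p*) = 0.2500.
Required n before rounding: 3.841600 × 0.2500 / 0.031² = 999.376.
Rounding up, n = 1000.

n = 1000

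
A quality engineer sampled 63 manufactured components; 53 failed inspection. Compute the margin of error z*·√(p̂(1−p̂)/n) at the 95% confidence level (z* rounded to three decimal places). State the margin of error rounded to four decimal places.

ME = 0.0902

Sample proportion p̂ = 53/63 = 0.84127.
SE(p̂) = √(0.84127·0.15873/63) = 0.046039.
The 95% critical value is z* = 1.960.
ME = 1.960·0.046039 = 0.0902.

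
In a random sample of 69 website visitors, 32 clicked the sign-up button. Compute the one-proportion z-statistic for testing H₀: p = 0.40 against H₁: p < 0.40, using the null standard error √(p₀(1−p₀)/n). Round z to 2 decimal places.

z = 1.08

p̂ = 32/69 = 0.46377.
SE₀ = √(0.40·0.60/69) = 0.058977.
Test statistic: z = 0.06377/0.058977 = 1.08.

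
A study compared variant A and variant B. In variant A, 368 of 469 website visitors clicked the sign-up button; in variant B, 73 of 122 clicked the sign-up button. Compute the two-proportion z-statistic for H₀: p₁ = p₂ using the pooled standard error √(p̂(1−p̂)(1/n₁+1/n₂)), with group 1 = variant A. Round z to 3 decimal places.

p̂₁ = 368/469 = 0.78465, p̂₂ = 73/122 = 0.59836.
Pooled p̂ = (368+73)/(469+122) = 441/591 = 0.74619.
SE = √[p̂(1−p̂)(1/n₁+1/n₂)] = √[0.74619·0.25381·(1/469+1/122)] ≈ 0.044229.
z = (p̂₁ − p̂₂)/SE = (0.78465 − 0.59836)/0.044229 = 0.18629/0.044229 = 4.212.

z = 4.212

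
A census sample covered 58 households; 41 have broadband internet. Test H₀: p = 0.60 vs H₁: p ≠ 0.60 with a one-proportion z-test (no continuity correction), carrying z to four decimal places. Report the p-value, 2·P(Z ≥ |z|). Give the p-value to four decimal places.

p-value = 0.0966

With x = 41 successes in n = 58, p̂ = 0.70690.
Under H₀, SE = √(p₀(1−p₀)/n) = √(0.60·0.40/58) = √0.004137931 = 0.064327.
Test statistic (full precision, shown to 4 dp): z = (41/58 − 0.60)/SE₀ ≈ 1.6618.
From the standard normal, 2·P(Z ≥ |z|) = 0.0966.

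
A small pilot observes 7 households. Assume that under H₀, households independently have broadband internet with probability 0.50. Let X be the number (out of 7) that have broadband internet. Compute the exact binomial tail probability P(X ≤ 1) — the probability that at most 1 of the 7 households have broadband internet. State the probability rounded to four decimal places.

P = 0.0625

X is binomial with n = 7 and p = 0.50.
P(X ≤ 1) = C(7,0)·0.50^0·0.50^7 + C(7,1)·0.50^1·0.50^6.
= 0.007812 + 0.054688 = 0.0625.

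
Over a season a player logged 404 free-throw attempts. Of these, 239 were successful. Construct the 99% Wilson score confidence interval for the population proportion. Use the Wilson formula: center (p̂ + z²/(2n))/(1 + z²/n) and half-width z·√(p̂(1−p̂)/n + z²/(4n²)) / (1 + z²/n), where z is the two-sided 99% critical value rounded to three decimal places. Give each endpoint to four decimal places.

(0.5276, 0.6526)

p̂ = 239/404 = 0.59158; z = 2.576, so z² = 6.635776.
Denominator 1 + z²/n = 1 + 6.635776/404 = 1.016425.
Adjusted center: (0.59158 + z²/(2n))/1.016425 = 0.59010.
Radicand: p̂(1−p̂)/n + z²/(4n²) = 0.000598050 + 0.000010164 = 0.000608214.
Half-width = 2.576·√0.000608214/1.016425 = 0.06250.
CI: 0.59010 ± 0.06250 = (0.5276, 0.6526).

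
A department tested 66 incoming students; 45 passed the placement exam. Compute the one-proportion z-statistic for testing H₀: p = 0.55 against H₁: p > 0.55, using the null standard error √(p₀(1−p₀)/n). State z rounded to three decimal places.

p̂ = 45/66 = 0.68182.
Under H₀, SE = √(p₀(1−p₀)/n) = √(0.55·0.45/66) = √0.003750000 = 0.061237.
Test statistic: z = 0.13182/0.061237 = 2.153.

z = 2.153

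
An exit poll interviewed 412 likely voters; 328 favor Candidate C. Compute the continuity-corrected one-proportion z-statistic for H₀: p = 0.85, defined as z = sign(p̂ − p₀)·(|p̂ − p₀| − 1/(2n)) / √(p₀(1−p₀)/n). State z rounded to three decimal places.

z = -2.994

The sample proportion is 328/412 = 0.79612. p̂ − p₀ = -0.053883.
1/(2n) = 0.001214.
Corrected numerator: |-0.053883| − 0.001214 = 0.052669.
Under H₀, SE = √(p₀(1−p₀)/n) = √(0.85·0.15/412) = √0.000309466 = 0.017592.
z = (−)0.052669/0.017592 = -2.994.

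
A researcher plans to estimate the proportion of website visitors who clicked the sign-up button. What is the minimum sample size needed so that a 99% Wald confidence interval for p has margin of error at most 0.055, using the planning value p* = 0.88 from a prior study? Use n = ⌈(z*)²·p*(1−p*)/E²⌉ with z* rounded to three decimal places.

The 99% critical value is z* = 2.576.
p*(1−p*) = 0.1056.
Required n before rounding: 6.635776 × 0.1056 / 0.055² = 231.649.
⌈231.649⌉ = 232.

n = 232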